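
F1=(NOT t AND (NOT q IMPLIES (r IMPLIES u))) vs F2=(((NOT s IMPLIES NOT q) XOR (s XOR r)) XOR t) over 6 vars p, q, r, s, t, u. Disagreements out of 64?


F1 = (NOT t AND (NOT q IMPLIES (r IMPLIES u)))
F2 = (((NOT s IMPLIES NOT q) XOR (s XOR r)) XOR t)
Evaluate both on each of 64 rows (bits = p,q,r,s,t,u):
  row 0 [000000]: F1=1 F2=1 -> 0
  row 1 [000001]: F1=1 F2=1 -> 0
  row 2 [000010]: F1=0 F2=0 -> 0
  row 3 [000011]: F1=0 F2=0 -> 0
  row 4 [000100]: F1=1 F2=0 (differ) -> 1
  (every remaining row is evaluated the same way; all 64 results are listed next)
Full result column, 8 rows per line (p,q,r fixed per line; s,t,u runs 000..111 left to right):
  rows 0-7 [p,q,r=000]: 00001111  (ones: 4)
  rows 8-15 [p,q,r=001]: 01111000  (ones: 4)
  rows 16-23 [p,q,r=010]: 11111111  (ones: 8)
  rows 24-31 [p,q,r=011]: 00000000  (ones: 0)
  rows 32-39 [p,q,r=100]: 00001111  (ones: 4)
  rows 40-47 [p,q,r=101]: 01111000  (ones: 4)
  rows 48-55 [p,q,r=110]: 11111111  (ones: 8)
  rows 56-63 [p,q,r=111]: 00000000  (ones: 0)
Disagreements = 4+4+8+0+4+4+8+0 = 32

32


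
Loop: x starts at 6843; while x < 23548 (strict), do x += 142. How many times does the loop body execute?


Step 1: x goes from 6843 toward 23548 by 142; the body runs while x<23548, so iterations = ceil((bound-start)/step)
Step 2: Distance=16705
Step 3: ceil(16705/142)=118

118


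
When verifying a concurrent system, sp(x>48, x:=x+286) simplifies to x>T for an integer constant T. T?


Formula: sp(P, x:=E) = exists old_x. (x = E[old_x/x]) AND P[old_x/x] (old_x is the value of x before the assignment; eliminate old_x by solving x = E[old_x/x] for old_x)
Step 1: Precondition P: x>48, i.e. old_x > 48
Step 2: Assignment gives x = old_x + 286, so old_x = x - 286
Step 3: Substitute into P: x - 286 > 48
Step 4: Simplify: x > 48+286 = 334

334


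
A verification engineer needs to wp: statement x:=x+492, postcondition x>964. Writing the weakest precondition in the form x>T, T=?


Formula: wp(x:=E, P) = P[E/x] (substitute E for x in postcondition)
Step 1: Postcondition: x>964
Step 2: Substitute x+492 for x: x+492>964
Step 3: Solve for x: x > 964-492 = 472

472


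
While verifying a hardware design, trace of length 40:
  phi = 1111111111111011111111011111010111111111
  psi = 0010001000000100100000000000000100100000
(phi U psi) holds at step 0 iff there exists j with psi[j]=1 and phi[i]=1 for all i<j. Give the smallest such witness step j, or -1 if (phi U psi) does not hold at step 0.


(phi U psi) at 0: need smallest j with psi[j]=1 and phi[i]=1 for all i in [0,j).
Scan from step 0:
  step 0: phi=1, psi=0 -> continue
  step 1: phi=1, psi=0 -> continue
  step 2: psi=1 and phi held for [0,2) -> witness found
Witness step = 2

2


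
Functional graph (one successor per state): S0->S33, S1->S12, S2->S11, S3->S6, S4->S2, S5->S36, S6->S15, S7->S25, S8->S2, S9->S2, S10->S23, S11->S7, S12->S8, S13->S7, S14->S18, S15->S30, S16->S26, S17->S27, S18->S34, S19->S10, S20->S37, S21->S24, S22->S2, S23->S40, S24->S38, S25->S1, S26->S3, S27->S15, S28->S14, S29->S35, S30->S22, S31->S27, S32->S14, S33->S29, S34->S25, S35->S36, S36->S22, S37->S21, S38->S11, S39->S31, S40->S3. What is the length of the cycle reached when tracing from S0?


Trace from S0 until a state repeats:
  S0 -> S33 -> S29 -> S35 -> S36 -> S22 -> S2 -> S11 -> S7 -> S25 -> S1 -> S12 -> S8 -> S2
S2 first seen at step 6, revisited at step 13.
Cycle length = 13 - 6 = 7

7


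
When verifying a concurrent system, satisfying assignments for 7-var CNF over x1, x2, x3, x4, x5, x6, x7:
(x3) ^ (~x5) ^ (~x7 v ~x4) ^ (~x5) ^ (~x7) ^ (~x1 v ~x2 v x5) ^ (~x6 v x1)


CNF with 7 clauses over 7 vars (128 assignments).
An assignment satisfies CNF iff every clause has >=1 true literal.
Check each row (bits = x1,x2,x3,x4,x5,x6,x7; clause T/F shown):
  row 0 [0000000]: clauses=FTTTTTT -> 0
  row 1 [0000001]: clauses=FTTTFTT -> 0
  row 2 [0000010]: clauses=FTTTTTF -> 0
  row 3 [0000011]: clauses=FTTTFTF -> 0
  row 4 [0000100]: clauses=FFTFTTT -> 0
  (every remaining row is evaluated the same way; all 128 results are listed next)
Full result column, 8 rows per line (x1,x2,x3,x4 fixed per line; x5,x6,x7 runs 000..111 left to right):
  rows 0-7 [x1,x2,x3,x4=0000]: 00000000  (ones: 0)
  rows 8-15 [x1,x2,x3,x4=0001]: 00000000  (ones: 0)
  rows 16-23 [x1,x2,x3,x4=0010]: 10000000  (ones: 1)
  rows 24-31 [x1,x2,x3,x4=0011]: 10000000  (ones: 1)
  rows 32-39 [x1,x2,x3,x4=0100]: 00000000  (ones: 0)
  rows 40-47 [x1,x2,x3,x4=0101]: 00000000  (ones: 0)
  rows 48-55 [x1,x2,x3,x4=0110]: 10000000  (ones: 1)
  rows 56-63 [x1,x2,x3,x4=0111]: 10000000  (ones: 1)
  rows 64-71 [x1,x2,x3,x4=1000]: 00000000  (ones: 0)
  rows 72-79 [x1,x2,x3,x4=1001]: 00000000  (ones: 0)
  rows 80-87 [x1,x2,x3,x4=1010]: 10100000  (ones: 2)
  rows 88-95 [x1,x2,x3,x4=1011]: 10100000  (ones: 2)
  rows 96-103 [x1,x2,x3,x4=1100]: 00000000  (ones: 0)
  rows 104-111 [x1,x2,x3,x4=1101]: 00000000  (ones: 0)
  rows 112-119 [x1,x2,x3,x4=1110]: 00000000  (ones: 0)
  rows 120-127 [x1,x2,x3,x4=1111]: 00000000  (ones: 0)
Satisfying assignments = 0+0+1+1+0+0+1+1+0+0+2+2+0+0+0+0 = 8

8


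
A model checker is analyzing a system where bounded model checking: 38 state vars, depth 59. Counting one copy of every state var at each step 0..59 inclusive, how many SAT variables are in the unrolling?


BMC unrolls to depth k, creating one copy of each state var for steps 0..k.
Step count = 59 + 1 = 60 (steps 0 through 59)
Vars per step = 38
Total = 38 * 60 = 2280

2280


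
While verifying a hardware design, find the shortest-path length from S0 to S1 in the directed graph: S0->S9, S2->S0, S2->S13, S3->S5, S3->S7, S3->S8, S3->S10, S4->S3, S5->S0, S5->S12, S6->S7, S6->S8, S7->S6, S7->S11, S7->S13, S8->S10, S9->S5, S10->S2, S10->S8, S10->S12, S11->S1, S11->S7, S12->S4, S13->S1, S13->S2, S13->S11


BFS layer-by-layer from S0:
  dist 0: {S0}
  dist 1: {S9}
  dist 2: {S5}
  dist 3: {S12}
  dist 4: {S4}
  dist 5: {S3}
  dist 6: {S7, S8, S10}
  dist 7: {S2, S6, S11, S13}
  dist 8: {S1}
  -> S1 reached at distance 8
Shortest path length = 8

8


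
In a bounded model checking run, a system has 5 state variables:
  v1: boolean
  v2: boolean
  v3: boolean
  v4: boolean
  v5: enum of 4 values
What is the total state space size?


State space = product of domain sizes of all variables.
Domain sizes:
  v1 (boolean): 2
  v2 (boolean): 2
  v3 (boolean): 2
  v4 (boolean): 2
  v5 (enum of 4 values): 4
Product = 2 * 2 * 2 * 2 * 4 = 64

64


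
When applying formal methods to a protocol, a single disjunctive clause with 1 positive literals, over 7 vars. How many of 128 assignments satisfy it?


Step 1: Total=2^7=128
Step 2: Unsat when all 1 false: 2^6=64
Step 3: Sat=128-64=64

64


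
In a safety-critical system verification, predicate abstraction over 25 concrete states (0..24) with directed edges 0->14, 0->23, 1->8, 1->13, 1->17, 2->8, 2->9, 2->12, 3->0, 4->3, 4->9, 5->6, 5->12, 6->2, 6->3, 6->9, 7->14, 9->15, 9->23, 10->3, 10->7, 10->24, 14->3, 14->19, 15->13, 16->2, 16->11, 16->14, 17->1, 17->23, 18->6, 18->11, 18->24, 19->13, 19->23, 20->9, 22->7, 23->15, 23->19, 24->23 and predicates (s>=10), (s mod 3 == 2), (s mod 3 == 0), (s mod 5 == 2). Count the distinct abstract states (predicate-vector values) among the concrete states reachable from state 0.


BFS from 0:
Concrete reachable: {0, 3, 13, 14, 15, 19, 23}
Abstract via predicates (s>=10), (s mod 3 == 2), (s mod 3 == 0), (s mod 5 == 2):
  (0,0,1,0) <- {0, 3}
  (1,0,0,0) <- {13, 19}
  (1,0,1,0) <- {15}
  (1,1,0,0) <- {14, 23}
Distinct abstract states = 4

4


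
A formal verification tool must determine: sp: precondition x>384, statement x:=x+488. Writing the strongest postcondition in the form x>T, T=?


Formula: sp(P, x:=E) = exists old_x. (x = E[old_x/x]) AND P[old_x/x] (old_x is the value of x before the assignment; eliminate old_x by solving x = E[old_x/x] for old_x)
Step 1: Precondition P: x>384, i.e. old_x > 384
Step 2: Assignment gives x = old_x + 488, so old_x = x - 488
Step 3: Substitute into P: x - 488 > 384
Step 4: Simplify: x > 384+488 = 872

872


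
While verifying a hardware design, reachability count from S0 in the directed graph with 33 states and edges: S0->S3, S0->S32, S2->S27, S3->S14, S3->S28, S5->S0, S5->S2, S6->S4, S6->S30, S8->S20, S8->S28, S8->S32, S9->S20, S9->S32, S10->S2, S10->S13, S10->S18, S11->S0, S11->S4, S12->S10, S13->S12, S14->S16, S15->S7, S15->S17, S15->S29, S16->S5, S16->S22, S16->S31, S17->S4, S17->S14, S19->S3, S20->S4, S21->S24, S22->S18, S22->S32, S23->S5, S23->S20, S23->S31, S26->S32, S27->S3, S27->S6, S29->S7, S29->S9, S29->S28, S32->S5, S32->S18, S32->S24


BFS from S0:
  layer 0: {S0}
  layer 1: {S3, S32}
  layer 2: {S5, S14, S18, S24, S28}
  layer 3: {S2, S16}
  layer 4: {S22, S27, S31}
  layer 5: {S6}
  layer 6: {S4, S30}
Reachable set: {S0, S2, S3, S4, S5, S6, S14, S16, S18, S22, S24, S27, S28, S30, S31, S32}
Count = 16

16


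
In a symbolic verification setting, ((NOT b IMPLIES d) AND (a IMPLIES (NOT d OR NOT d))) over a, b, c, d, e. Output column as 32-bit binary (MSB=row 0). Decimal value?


Formula: ((NOT b IMPLIES d) AND (a IMPLIES (NOT d OR NOT d))) over a, b, c, d, e (32 rows)
Evaluate each row (bits = a,b,c,d,e, MSB first):
  row 0 [00000]: ((NOT 0 IMPLIES 0) AND (0 IMPLIES (NOT 0 OR NOT 0))) -> 0
  row 1 [00001]: ((NOT 0 IMPLIES 0) AND (0 IMPLIES (NOT 0 OR NOT 0))) -> 0
  row 2 [00010]: ((NOT 0 IMPLIES 1) AND (0 IMPLIES (NOT 1 OR NOT 1))) -> 1
  row 3 [00011]: ((NOT 0 IMPLIES 1) AND (0 IMPLIES (NOT 1 OR NOT 1))) -> 1
  row 4 [00100]: ((NOT 0 IMPLIES 0) AND (0 IMPLIES (NOT 0 OR NOT 0))) -> 0
  row 5 [00101]: ((NOT 0 IMPLIES 0) AND (0 IMPLIES (NOT 0 OR NOT 0))) -> 0
  row 6 [00110]: ((NOT 0 IMPLIES 1) AND (0 IMPLIES (NOT 1 OR NOT 1))) -> 1
  row 7 [00111]: ((NOT 0 IMPLIES 1) AND (0 IMPLIES (NOT 1 OR NOT 1))) -> 1
  row 8 [01000]: ((NOT 1 IMPLIES 0) AND (0 IMPLIES (NOT 0 OR NOT 0))) -> 1
  row 9 [01001]: ((NOT 1 IMPLIES 0) AND (0 IMPLIES (NOT 0 OR NOT 0))) -> 1
  row 10 [01010]: ((NOT 1 IMPLIES 1) AND (0 IMPLIES (NOT 1 OR NOT 1))) -> 1
  row 11 [01011]: ((NOT 1 IMPLIES 1) AND (0 IMPLIES (NOT 1 OR NOT 1))) -> 1
  row 12 [01100]: ((NOT 1 IMPLIES 0) AND (0 IMPLIES (NOT 0 OR NOT 0))) -> 1
  row 13 [01101]: ((NOT 1 IMPLIES 0) AND (0 IMPLIES (NOT 0 OR NOT 0))) -> 1
  row 14 [01110]: ((NOT 1 IMPLIES 1) AND (0 IMPLIES (NOT 1 OR NOT 1))) -> 1
  row 15 [01111]: ((NOT 1 IMPLIES 1) AND (0 IMPLIES (NOT 1 OR NOT 1))) -> 1
  row 16 [10000]: ((NOT 0 IMPLIES 0) AND (1 IMPLIES (NOT 0 OR NOT 0))) -> 0
  row 17 [10001]: ((NOT 0 IMPLIES 0) AND (1 IMPLIES (NOT 0 OR NOT 0))) -> 0
  row 18 [10010]: ((NOT 0 IMPLIES 1) AND (1 IMPLIES (NOT 1 OR NOT 1))) -> 0
  row 19 [10011]: ((NOT 0 IMPLIES 1) AND (1 IMPLIES (NOT 1 OR NOT 1))) -> 0
  row 20 [10100]: ((NOT 0 IMPLIES 0) AND (1 IMPLIES (NOT 0 OR NOT 0))) -> 0
  row 21 [10101]: ((NOT 0 IMPLIES 0) AND (1 IMPLIES (NOT 0 OR NOT 0))) -> 0
  row 22 [10110]: ((NOT 0 IMPLIES 1) AND (1 IMPLIES (NOT 1 OR NOT 1))) -> 0
  row 23 [10111]: ((NOT 0 IMPLIES 1) AND (1 IMPLIES (NOT 1 OR NOT 1))) -> 0
  row 24 [11000]: ((NOT 1 IMPLIES 0) AND (1 IMPLIES (NOT 0 OR NOT 0))) -> 1
  row 25 [11001]: ((NOT 1 IMPLIES 0) AND (1 IMPLIES (NOT 0 OR NOT 0))) -> 1
  row 26 [11010]: ((NOT 1 IMPLIES 1) AND (1 IMPLIES (NOT 1 OR NOT 1))) -> 0
  row 27 [11011]: ((NOT 1 IMPLIES 1) AND (1 IMPLIES (NOT 1 OR NOT 1))) -> 0
  row 28 [11100]: ((NOT 1 IMPLIES 0) AND (1 IMPLIES (NOT 0 OR NOT 0))) -> 1
  row 29 [11101]: ((NOT 1 IMPLIES 0) AND (1 IMPLIES (NOT 0 OR NOT 0))) -> 1
  row 30 [11110]: ((NOT 1 IMPLIES 1) AND (1 IMPLIES (NOT 1 OR NOT 1))) -> 0
  row 31 [11111]: ((NOT 1 IMPLIES 1) AND (1 IMPLIES (NOT 1 OR NOT 1))) -> 0
Full result column, 4 rows per line (a,b,c fixed per line; d,e runs 00..11 left to right):
  rows 0-3 [a,b,c=000]: 0011  = hex 3
  rows 4-7 [a,b,c=001]: 0011  = hex 3
  rows 8-11 [a,b,c=010]: 1111  = hex F
  rows 12-15 [a,b,c=011]: 1111  = hex F
  rows 16-19 [a,b,c=100]: 0000  = hex 0
  rows 20-23 [a,b,c=101]: 0000  = hex 0
  rows 24-27 [a,b,c=110]: 1100  = hex C
  rows 28-31 [a,b,c=111]: 1100  = hex C
Output column (row 0 .. row 31) = 00110011111111110000000011001100
Output column grouped in 4s = 0011 0011 1111 1111 0000 0000 1100 1100 = 0x33FF00CC
Convert to decimal digit by digit (value = value*16 + digit):
  3 -> 3
  3*16 + 3 = 51
  51*16 + 15 (F) = 831
  831*16 + 15 (F) = 13311
  13311*16 + 0 = 212976
  212976*16 + 0 = 3407616
  3407616*16 + 12 (C) = 54521868
  54521868*16 + 12 (C) = 872349900
Decimal = 872349900

872349900


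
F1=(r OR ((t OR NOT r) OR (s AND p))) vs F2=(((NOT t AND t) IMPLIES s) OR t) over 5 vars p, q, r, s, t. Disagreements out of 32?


F1 = (r OR ((t OR NOT r) OR (s AND p)))
F2 = (((NOT t AND t) IMPLIES s) OR t)
Evaluate both on each of 32 rows (bits = p,q,r,s,t):
  row 0 [00000]: F1=1 F2=1 -> 0
  row 1 [00001]: F1=1 F2=1 -> 0
  row 2 [00010]: F1=1 F2=1 -> 0
  row 3 [00011]: F1=1 F2=1 -> 0
  row 4 [00100]: F1=1 F2=1 -> 0
  row 5 [00101]: F1=1 F2=1 -> 0
  row 6 [00110]: F1=1 F2=1 -> 0
  row 7 [00111]: F1=1 F2=1 -> 0
  row 8 [01000]: F1=1 F2=1 -> 0
  row 9 [01001]: F1=1 F2=1 -> 0
  row 10 [01010]: F1=1 F2=1 -> 0
  row 11 [01011]: F1=1 F2=1 -> 0
  row 12 [01100]: F1=1 F2=1 -> 0
  row 13 [01101]: F1=1 F2=1 -> 0
  row 14 [01110]: F1=1 F2=1 -> 0
  row 15 [01111]: F1=1 F2=1 -> 0
  row 16 [10000]: F1=1 F2=1 -> 0
  row 17 [10001]: F1=1 F2=1 -> 0
  row 18 [10010]: F1=1 F2=1 -> 0
  row 19 [10011]: F1=1 F2=1 -> 0
  row 20 [10100]: F1=1 F2=1 -> 0
  row 21 [10101]: F1=1 F2=1 -> 0
  row 22 [10110]: F1=1 F2=1 -> 0
  row 23 [10111]: F1=1 F2=1 -> 0
  row 24 [11000]: F1=1 F2=1 -> 0
  row 25 [11001]: F1=1 F2=1 -> 0
  row 26 [11010]: F1=1 F2=1 -> 0
  row 27 [11011]: F1=1 F2=1 -> 0
  row 28 [11100]: F1=1 F2=1 -> 0
  row 29 [11101]: F1=1 F2=1 -> 0
  row 30 [11110]: F1=1 F2=1 -> 0
  row 31 [11111]: F1=1 F2=1 -> 0
Full result column, 8 rows per line (p,q fixed per line; r,s,t runs 000..111 left to right):
  rows 0-7 [p,q=00]: 00000000  (ones: 0)
  rows 8-15 [p,q=01]: 00000000  (ones: 0)
  rows 16-23 [p,q=10]: 00000000  (ones: 0)
  rows 24-31 [p,q=11]: 00000000  (ones: 0)
Disagreements = 0+0+0+0 = 0

0


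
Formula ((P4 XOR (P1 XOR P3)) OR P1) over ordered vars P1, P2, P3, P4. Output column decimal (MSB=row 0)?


Formula: ((P4 XOR (P1 XOR P3)) OR P1) over P1, P2, P3, P4 (16 rows)
Evaluate each row (bits = P1,P2,P3,P4, MSB first):
  row 0 [0000]: ((0 XOR (0 XOR 0)) OR 0) -> 0
  row 1 [0001]: ((1 XOR (0 XOR 0)) OR 0) -> 1
  row 2 [0010]: ((0 XOR (0 XOR 1)) OR 0) -> 1
  row 3 [0011]: ((1 XOR (0 XOR 1)) OR 0) -> 0
  row 4 [0100]: ((0 XOR (0 XOR 0)) OR 0) -> 0
  row 5 [0101]: ((1 XOR (0 XOR 0)) OR 0) -> 1
  row 6 [0110]: ((0 XOR (0 XOR 1)) OR 0) -> 1
  row 7 [0111]: ((1 XOR (0 XOR 1)) OR 0) -> 0
  row 8 [1000]: ((0 XOR (1 XOR 0)) OR 1) -> 1
  row 9 [1001]: ((1 XOR (1 XOR 0)) OR 1) -> 1
  row 10 [1010]: ((0 XOR (1 XOR 1)) OR 1) -> 1
  row 11 [1011]: ((1 XOR (1 XOR 1)) OR 1) -> 1
  row 12 [1100]: ((0 XOR (1 XOR 0)) OR 1) -> 1
  row 13 [1101]: ((1 XOR (1 XOR 0)) OR 1) -> 1
  row 14 [1110]: ((0 XOR (1 XOR 1)) OR 1) -> 1
  row 15 [1111]: ((1 XOR (1 XOR 1)) OR 1) -> 1
Full result column, 4 rows per line (P1,P2 fixed per line; P3,P4 runs 00..11 left to right):
  rows 0-3 [P1,P2=00]: 0110  = hex 6
  rows 4-7 [P1,P2=01]: 0110  = hex 6
  rows 8-11 [P1,P2=10]: 1111  = hex F
  rows 12-15 [P1,P2=11]: 1111  = hex F
Output column (row 0 .. row 15) = 0110011011111111
Output column grouped in 4s = 0110 0110 1111 1111 = 0x66FF
Convert to decimal digit by digit (value = value*16 + digit):
  6 -> 6
  6*16 + 6 = 102
  102*16 + 15 (F) = 1647
  1647*16 + 15 (F) = 26367
Decimal = 26367

26367


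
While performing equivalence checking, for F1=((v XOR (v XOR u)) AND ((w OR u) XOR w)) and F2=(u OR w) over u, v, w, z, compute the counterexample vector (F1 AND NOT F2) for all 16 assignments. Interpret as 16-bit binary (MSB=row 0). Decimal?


F1 = ((v XOR (v XOR u)) AND ((w OR u) XOR w))
F2 = (u OR w)
Counterexample to F1=>F2 is where F1=1 and F2=0.
Evaluate each row (bits = u,v,w,z, MSB first):
  row 0 [0000]: F1=0 F2=0 -> F1&~F2 -> 0
  row 1 [0001]: F1=0 F2=0 -> F1&~F2 -> 0
  row 2 [0010]: F1=0 F2=1 -> F1&~F2 -> 0
  row 3 [0011]: F1=0 F2=1 -> F1&~F2 -> 0
  row 4 [0100]: F1=0 F2=0 -> F1&~F2 -> 0
  row 5 [0101]: F1=0 F2=0 -> F1&~F2 -> 0
  row 6 [0110]: F1=0 F2=1 -> F1&~F2 -> 0
  row 7 [0111]: F1=0 F2=1 -> F1&~F2 -> 0
  row 8 [1000]: F1=1 F2=1 -> F1&~F2 -> 0
  row 9 [1001]: F1=1 F2=1 -> F1&~F2 -> 0
  row 10 [1010]: F1=0 F2=1 -> F1&~F2 -> 0
  row 11 [1011]: F1=0 F2=1 -> F1&~F2 -> 0
  row 12 [1100]: F1=1 F2=1 -> F1&~F2 -> 0
  row 13 [1101]: F1=1 F2=1 -> F1&~F2 -> 0
  row 14 [1110]: F1=0 F2=1 -> F1&~F2 -> 0
  row 15 [1111]: F1=0 F2=1 -> F1&~F2 -> 0
Full result column, 4 rows per line (u,v fixed per line; w,z runs 00..11 left to right):
  rows 0-3 [u,v=00]: 0000  = hex 0
  rows 4-7 [u,v=01]: 0000  = hex 0
  rows 8-11 [u,v=10]: 0000  = hex 0
  rows 12-15 [u,v=11]: 0000  = hex 0
Counterexample vector (row 0 .. row 15) = 0000000000000000
Output column grouped in 4s = 0000 0000 0000 0000 = 0x0000
Convert to decimal digit by digit (value = value*16 + digit):
  0 -> 0
  0*16 + 0 = 0
  0*16 + 0 = 0
  0*16 + 0 = 0
Decimal = 0

0


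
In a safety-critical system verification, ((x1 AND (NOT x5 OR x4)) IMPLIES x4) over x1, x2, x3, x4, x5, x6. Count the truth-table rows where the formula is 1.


Formula: ((x1 AND (NOT x5 OR x4)) IMPLIES x4) over 6 vars (64 rows)
Evaluate each row (x1, x2, x3, x4, x5, x6 as bits, MSB first):
  row 0 [000000]: ((0 AND (NOT 0 OR 0)) IMPLIES 0) -> 1
  row 1 [000001]: ((0 AND (NOT 0 OR 0)) IMPLIES 0) -> 1
  row 2 [000010]: ((0 AND (NOT 1 OR 0)) IMPLIES 0) -> 1
  row 3 [000011]: ((0 AND (NOT 1 OR 0)) IMPLIES 0) -> 1
  row 4 [000100]: ((0 AND (NOT 0 OR 1)) IMPLIES 1) -> 1
  (every remaining row is evaluated the same way; all 64 results are listed next)
Full result column, 8 rows per line (x1,x2,x3 fixed per line; x4,x5,x6 runs 000..111 left to right):
  rows 0-7 [x1,x2,x3=000]: 11111111  (ones: 8)
  rows 8-15 [x1,x2,x3=001]: 11111111  (ones: 8)
  rows 16-23 [x1,x2,x3=010]: 11111111  (ones: 8)
  rows 24-31 [x1,x2,x3=011]: 11111111  (ones: 8)
  rows 32-39 [x1,x2,x3=100]: 00111111  (ones: 6)
  rows 40-47 [x1,x2,x3=101]: 00111111  (ones: 6)
  rows 48-55 [x1,x2,x3=110]: 00111111  (ones: 6)
  rows 56-63 [x1,x2,x3=111]: 00111111  (ones: 6)
Count of 1-rows = 8+8+8+8+6+6+6+6 = 56

56


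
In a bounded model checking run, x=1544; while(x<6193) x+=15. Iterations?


Step 1: x goes from 1544 toward 6193 by 15; the body runs while x<6193, so iterations = ceil((bound-start)/step)
Step 2: Distance=4649
Step 3: ceil(4649/15)=310

310


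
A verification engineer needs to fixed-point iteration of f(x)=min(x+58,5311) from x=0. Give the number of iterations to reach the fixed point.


Step 1: x=0, cap=5311, increment=58
Step 2: x grows by 58 each step until capped at 5311; fixed point is x=5311
Step 3: iterations = ceil(5311/58) = 92

92


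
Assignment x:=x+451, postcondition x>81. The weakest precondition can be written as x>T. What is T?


Formula: wp(x:=E, P) = P[E/x] (substitute E for x in postcondition)
Step 1: Postcondition: x>81
Step 2: Substitute x+451 for x: x+451>81
Step 3: Solve for x: x > 81-451 = -370

-370


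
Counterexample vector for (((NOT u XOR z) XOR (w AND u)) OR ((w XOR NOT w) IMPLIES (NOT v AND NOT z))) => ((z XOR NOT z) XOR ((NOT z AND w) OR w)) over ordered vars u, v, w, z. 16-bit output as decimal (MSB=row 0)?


F1 = (((NOT u XOR z) XOR (w AND u)) OR ((w XOR NOT w) IMPLIES (NOT v AND NOT z)))
F2 = ((z XOR NOT z) XOR ((NOT z AND w) OR w))
Counterexample to F1=>F2 is where F1=1 and F2=0.
Evaluate each row (bits = u,v,w,z, MSB first):
  row 0 [0000]: F1=1 F2=1 -> F1&~F2 -> 0
  row 1 [0001]: F1=0 F2=1 -> F1&~F2 -> 0
  row 2 [0010]: F1=1 F2=0 -> F1&~F2 -> 1
  row 3 [0011]: F1=0 F2=0 -> F1&~F2 -> 0
  row 4 [0100]: F1=1 F2=1 -> F1&~F2 -> 0
  row 5 [0101]: F1=0 F2=1 -> F1&~F2 -> 0
  row 6 [0110]: F1=1 F2=0 -> F1&~F2 -> 1
  row 7 [0111]: F1=0 F2=0 -> F1&~F2 -> 0
  row 8 [1000]: F1=1 F2=1 -> F1&~F2 -> 0
  row 9 [1001]: F1=1 F2=1 -> F1&~F2 -> 0
  row 10 [1010]: F1=1 F2=0 -> F1&~F2 -> 1
  row 11 [1011]: F1=0 F2=0 -> F1&~F2 -> 0
  row 12 [1100]: F1=0 F2=1 -> F1&~F2 -> 0
  row 13 [1101]: F1=1 F2=1 -> F1&~F2 -> 0
  row 14 [1110]: F1=1 F2=0 -> F1&~F2 -> 1
  row 15 [1111]: F1=0 F2=0 -> F1&~F2 -> 0
Full result column, 4 rows per line (u,v fixed per line; w,z runs 00..11 left to right):
  rows 0-3 [u,v=00]: 0010  = hex 2
  rows 4-7 [u,v=01]: 0010  = hex 2
  rows 8-11 [u,v=10]: 0010  = hex 2
  rows 12-15 [u,v=11]: 0010  = hex 2
Counterexample vector (row 0 .. row 15) = 0010001000100010
Output column grouped in 4s = 0010 0010 0010 0010 = 0x2222
Convert to decimal digit by digit (value = value*16 + digit):
  2 -> 2
  2*16 + 2 = 34
  34*16 + 2 = 546
  546*16 + 2 = 8738
Decimal = 8738

8738


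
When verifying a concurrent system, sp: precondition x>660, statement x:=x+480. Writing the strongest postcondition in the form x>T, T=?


Formula: sp(P, x:=E) = exists old_x. (x = E[old_x/x]) AND P[old_x/x] (old_x is the value of x before the assignment; eliminate old_x by solving x = E[old_x/x] for old_x)
Step 1: Precondition P: x>660, i.e. old_x > 660
Step 2: Assignment gives x = old_x + 480, so old_x = x - 480
Step 3: Substitute into P: x - 480 > 660
Step 4: Simplify: x > 660+480 = 1140

1140


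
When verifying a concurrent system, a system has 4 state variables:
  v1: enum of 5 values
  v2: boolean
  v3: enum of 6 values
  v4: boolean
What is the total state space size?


State space = product of domain sizes of all variables.
Domain sizes:
  v1 (enum of 5 values): 5
  v2 (boolean): 2
  v3 (enum of 6 values): 6
  v4 (boolean): 2
Product = 5 * 2 * 6 * 2 = 120

120


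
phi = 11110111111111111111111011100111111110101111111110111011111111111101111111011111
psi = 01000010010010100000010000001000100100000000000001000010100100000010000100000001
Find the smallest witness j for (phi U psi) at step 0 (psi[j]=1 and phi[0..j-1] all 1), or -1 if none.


(phi U psi) at 0: need smallest j with psi[j]=1 and phi[i]=1 for all i in [0,j).
Scan from step 0:
  step 0: phi=1, psi=0 -> continue
  step 1: psi=1 and phi held for [0,1) -> witness found
Witness step = 1

1


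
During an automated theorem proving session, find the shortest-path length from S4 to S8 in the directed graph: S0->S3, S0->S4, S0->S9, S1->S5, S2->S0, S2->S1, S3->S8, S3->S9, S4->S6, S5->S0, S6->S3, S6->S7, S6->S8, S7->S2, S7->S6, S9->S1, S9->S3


BFS layer-by-layer from S4:
  dist 0: {S4}
  dist 1: {S6}
  dist 2: {S3, S7, S8}
  -> S8 reached at distance 2
Shortest path length = 2

2


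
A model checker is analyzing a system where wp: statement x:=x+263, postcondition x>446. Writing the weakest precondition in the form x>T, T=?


Formula: wp(x:=E, P) = P[E/x] (substitute E for x in postcondition)
Step 1: Postcondition: x>446
Step 2: Substitute x+263 for x: x+263>446
Step 3: Solve for x: x > 446-263 = 183

183


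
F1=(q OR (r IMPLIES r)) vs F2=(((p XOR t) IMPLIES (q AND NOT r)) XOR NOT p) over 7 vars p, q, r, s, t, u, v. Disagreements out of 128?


F1 = (q OR (r IMPLIES r))
F2 = (((p XOR t) IMPLIES (q AND NOT r)) XOR NOT p)
Evaluate both on each of 128 rows (bits = p,q,r,s,t,u,v):
  row 0 [0000000]: F1=1 F2=0 (differ) -> 1
  row 1 [0000001]: F1=1 F2=0 (differ) -> 1
  row 2 [0000010]: F1=1 F2=0 (differ) -> 1
  row 3 [0000011]: F1=1 F2=0 (differ) -> 1
  row 4 [0000100]: F1=1 F2=1 -> 0
  (every remaining row is evaluated the same way; all 128 results are listed next)
Full result column, 8 rows per line (p,q,r,s fixed per line; t,u,v runs 000..111 left to right):
  rows 0-7 [p,q,r,s=0000]: 11110000  (ones: 4)
  rows 8-15 [p,q,r,s=0001]: 11110000  (ones: 4)
  rows 16-23 [p,q,r,s=0010]: 11110000  (ones: 4)
  rows 24-31 [p,q,r,s=0011]: 11110000  (ones: 4)
  rows 32-39 [p,q,r,s=0100]: 11111111  (ones: 8)
  rows 40-47 [p,q,r,s=0101]: 11111111  (ones: 8)
  rows 48-55 [p,q,r,s=0110]: 11110000  (ones: 4)
  rows 56-63 [p,q,r,s=0111]: 11110000  (ones: 4)
  rows 64-71 [p,q,r,s=1000]: 11110000  (ones: 4)
  rows 72-79 [p,q,r,s=1001]: 11110000  (ones: 4)
  rows 80-87 [p,q,r,s=1010]: 11110000  (ones: 4)
  rows 88-95 [p,q,r,s=1011]: 11110000  (ones: 4)
  rows 96-103 [p,q,r,s=1100]: 00000000  (ones: 0)
  rows 104-111 [p,q,r,s=1101]: 00000000  (ones: 0)
  rows 112-119 [p,q,r,s=1110]: 11110000  (ones: 4)
  rows 120-127 [p,q,r,s=1111]: 11110000  (ones: 4)
Disagreements = 4+4+4+4+8+8+4+4+4+4+4+4+0+0+4+4 = 64

64


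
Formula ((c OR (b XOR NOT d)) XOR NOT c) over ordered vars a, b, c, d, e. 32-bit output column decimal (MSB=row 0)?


Formula: ((c OR (b XOR NOT d)) XOR NOT c) over a, b, c, d, e (32 rows)
Evaluate each row (bits = a,b,c,d,e, MSB first):
  row 0 [00000]: ((0 OR (0 XOR NOT 0)) XOR NOT 0) -> 0
  row 1 [00001]: ((0 OR (0 XOR NOT 0)) XOR NOT 0) -> 0
  row 2 [00010]: ((0 OR (0 XOR NOT 1)) XOR NOT 0) -> 1
  row 3 [00011]: ((0 OR (0 XOR NOT 1)) XOR NOT 0) -> 1
  row 4 [00100]: ((1 OR (0 XOR NOT 0)) XOR NOT 1) -> 1
  row 5 [00101]: ((1 OR (0 XOR NOT 0)) XOR NOT 1) -> 1
  row 6 [00110]: ((1 OR (0 XOR NOT 1)) XOR NOT 1) -> 1
  row 7 [00111]: ((1 OR (0 XOR NOT 1)) XOR NOT 1) -> 1
  row 8 [01000]: ((0 OR (1 XOR NOT 0)) XOR NOT 0) -> 1
  row 9 [01001]: ((0 OR (1 XOR NOT 0)) XOR NOT 0) -> 1
  row 10 [01010]: ((0 OR (1 XOR NOT 1)) XOR NOT 0) -> 0
  row 11 [01011]: ((0 OR (1 XOR NOT 1)) XOR NOT 0) -> 0
  row 12 [01100]: ((1 OR (1 XOR NOT 0)) XOR NOT 1) -> 1
  row 13 [01101]: ((1 OR (1 XOR NOT 0)) XOR NOT 1) -> 1
  row 14 [01110]: ((1 OR (1 XOR NOT 1)) XOR NOT 1) -> 1
  row 15 [01111]: ((1 OR (1 XOR NOT 1)) XOR NOT 1) -> 1
  row 16 [10000]: ((0 OR (0 XOR NOT 0)) XOR NOT 0) -> 0
  row 17 [10001]: ((0 OR (0 XOR NOT 0)) XOR NOT 0) -> 0
  row 18 [10010]: ((0 OR (0 XOR NOT 1)) XOR NOT 0) -> 1
  row 19 [10011]: ((0 OR (0 XOR NOT 1)) XOR NOT 0) -> 1
  row 20 [10100]: ((1 OR (0 XOR NOT 0)) XOR NOT 1) -> 1
  row 21 [10101]: ((1 OR (0 XOR NOT 0)) XOR NOT 1) -> 1
  row 22 [10110]: ((1 OR (0 XOR NOT 1)) XOR NOT 1) -> 1
  row 23 [10111]: ((1 OR (0 XOR NOT 1)) XOR NOT 1) -> 1
  row 24 [11000]: ((0 OR (1 XOR NOT 0)) XOR NOT 0) -> 1
  row 25 [11001]: ((0 OR (1 XOR NOT 0)) XOR NOT 0) -> 1
  row 26 [11010]: ((0 OR (1 XOR NOT 1)) XOR NOT 0) -> 0
  row 27 [11011]: ((0 OR (1 XOR NOT 1)) XOR NOT 0) -> 0
  row 28 [11100]: ((1 OR (1 XOR NOT 0)) XOR NOT 1) -> 1
  row 29 [11101]: ((1 OR (1 XOR NOT 0)) XOR NOT 1) -> 1
  row 30 [11110]: ((1 OR (1 XOR NOT 1)) XOR NOT 1) -> 1
  row 31 [11111]: ((1 OR (1 XOR NOT 1)) XOR NOT 1) -> 1
Full result column, 4 rows per line (a,b,c fixed per line; d,e runs 00..11 left to right):
  rows 0-3 [a,b,c=000]: 0011  = hex 3
  rows 4-7 [a,b,c=001]: 1111  = hex F
  rows 8-11 [a,b,c=010]: 1100  = hex C
  rows 12-15 [a,b,c=011]: 1111  = hex F
  rows 16-19 [a,b,c=100]: 0011  = hex 3
  rows 20-23 [a,b,c=101]: 1111  = hex F
  rows 24-27 [a,b,c=110]: 1100  = hex C
  rows 28-31 [a,b,c=111]: 1111  = hex F
Output column (row 0 .. row 31) = 00111111110011110011111111001111
Output column grouped in 4s = 0011 1111 1100 1111 0011 1111 1100 1111 = 0x3FCF3FCF
Convert to decimal digit by digit (value = value*16 + digit):
  3 -> 3
  3*16 + 15 (F) = 63
  63*16 + 12 (C) = 1020
  1020*16 + 15 (F) = 16335
  16335*16 + 3 = 261363
  261363*16 + 15 (F) = 4181823
  4181823*16 + 12 (C) = 66909180
  66909180*16 + 15 (F) = 1070546895
Decimal = 1070546895

1070546895


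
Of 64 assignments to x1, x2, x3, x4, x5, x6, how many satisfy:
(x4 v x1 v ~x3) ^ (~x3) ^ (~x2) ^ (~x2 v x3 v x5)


CNF with 4 clauses over 6 vars (64 assignments).
An assignment satisfies CNF iff every clause has >=1 true literal.
Check each row (bits = x1,x2,x3,x4,x5,x6; clause T/F shown):
  row 0 [000000]: clauses=TTTT -> 1
  row 1 [000001]: clauses=TTTT -> 1
  row 2 [000010]: clauses=TTTT -> 1
  row 3 [000011]: clauses=TTTT -> 1
  row 4 [000100]: clauses=TTTT -> 1
  (every remaining row is evaluated the same way; all 64 results are listed next)
Full result column, 8 rows per line (x1,x2,x3 fixed per line; x4,x5,x6 runs 000..111 left to right):
  rows 0-7 [x1,x2,x3=000]: 11111111  (ones: 8)
  rows 8-15 [x1,x2,x3=001]: 00000000  (ones: 0)
  rows 16-23 [x1,x2,x3=010]: 00000000  (ones: 0)
  rows 24-31 [x1,x2,x3=011]: 00000000  (ones: 0)
  rows 32-39 [x1,x2,x3=100]: 11111111  (ones: 8)
  rows 40-47 [x1,x2,x3=101]: 00000000  (ones: 0)
  rows 48-55 [x1,x2,x3=110]: 00000000  (ones: 0)
  rows 56-63 [x1,x2,x3=111]: 00000000  (ones: 0)
Satisfying assignments = 8+0+0+0+8+0+0+0 = 16

16


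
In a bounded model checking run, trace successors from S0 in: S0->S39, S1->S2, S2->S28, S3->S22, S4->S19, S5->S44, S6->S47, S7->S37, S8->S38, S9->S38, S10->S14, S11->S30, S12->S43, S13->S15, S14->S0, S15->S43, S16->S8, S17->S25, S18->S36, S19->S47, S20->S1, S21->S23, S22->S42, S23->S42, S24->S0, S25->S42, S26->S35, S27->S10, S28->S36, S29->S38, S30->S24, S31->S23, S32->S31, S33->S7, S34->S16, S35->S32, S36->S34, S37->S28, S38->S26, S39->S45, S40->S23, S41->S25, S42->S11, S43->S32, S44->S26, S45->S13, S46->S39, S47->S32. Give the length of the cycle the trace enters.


Trace from S0 until a state repeats:
  S0 -> S39 -> S45 -> S13 -> S15 -> S43 -> S32 -> S31 -> S23 -> S42 -> S11 -> S30 -> S24 -> S0
S0 first seen at step 0, revisited at step 13.
Cycle length = 13 - 0 = 13

13


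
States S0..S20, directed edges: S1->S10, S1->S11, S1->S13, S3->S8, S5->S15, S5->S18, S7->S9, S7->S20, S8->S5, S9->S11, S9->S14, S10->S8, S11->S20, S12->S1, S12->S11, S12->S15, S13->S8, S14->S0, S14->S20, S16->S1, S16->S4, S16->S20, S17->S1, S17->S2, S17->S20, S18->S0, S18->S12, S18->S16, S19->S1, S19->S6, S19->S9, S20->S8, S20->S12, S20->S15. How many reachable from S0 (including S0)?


BFS from S0:
  layer 0: {S0}
Reachable set: {S0}
Count = 1

1


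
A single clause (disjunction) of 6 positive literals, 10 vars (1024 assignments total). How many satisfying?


Step 1: Total=2^10=1024
Step 2: Unsat when all 6 false: 2^4=16
Step 3: Sat=1024-16=1008

1008


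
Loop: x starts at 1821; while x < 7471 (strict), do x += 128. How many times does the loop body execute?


Step 1: x goes from 1821 toward 7471 by 128; the body runs while x<7471, so iterations = ceil((bound-start)/step)
Step 2: Distance=5650
Step 3: ceil(5650/128)=45

45


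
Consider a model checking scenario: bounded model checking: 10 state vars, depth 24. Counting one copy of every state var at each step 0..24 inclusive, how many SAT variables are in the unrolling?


BMC unrolls to depth k, creating one copy of each state var for steps 0..k.
Step count = 24 + 1 = 25 (steps 0 through 24)
Vars per step = 10
Total = 10 * 25 = 250

250


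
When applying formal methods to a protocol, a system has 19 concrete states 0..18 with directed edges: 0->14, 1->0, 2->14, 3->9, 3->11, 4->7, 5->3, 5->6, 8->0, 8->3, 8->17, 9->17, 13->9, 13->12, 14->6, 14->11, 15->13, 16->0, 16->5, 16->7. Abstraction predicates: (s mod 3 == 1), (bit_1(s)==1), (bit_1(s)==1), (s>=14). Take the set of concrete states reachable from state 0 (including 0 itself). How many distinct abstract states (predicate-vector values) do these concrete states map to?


BFS from 0:
Concrete reachable: {0, 6, 11, 14}
Abstract via predicates (s mod 3 == 1), (bit_1(s)==1), (bit_1(s)==1), (s>=14):
  (0,0,0,0) <- {0}
  (0,1,1,0) <- {6, 11}
  (0,1,1,1) <- {14}
Distinct abstract states = 3

3


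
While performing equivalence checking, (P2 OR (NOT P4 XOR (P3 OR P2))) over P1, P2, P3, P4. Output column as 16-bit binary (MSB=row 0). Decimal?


Formula: (P2 OR (NOT P4 XOR (P3 OR P2))) over P1, P2, P3, P4 (16 rows)
Evaluate each row (bits = P1,P2,P3,P4, MSB first):
  row 0 [0000]: (0 OR (NOT 0 XOR (0 OR 0))) -> 1
  row 1 [0001]: (0 OR (NOT 1 XOR (0 OR 0))) -> 0
  row 2 [0010]: (0 OR (NOT 0 XOR (1 OR 0))) -> 0
  row 3 [0011]: (0 OR (NOT 1 XOR (1 OR 0))) -> 1
  row 4 [0100]: (1 OR (NOT 0 XOR (0 OR 1))) -> 1
  row 5 [0101]: (1 OR (NOT 1 XOR (0 OR 1))) -> 1
  row 6 [0110]: (1 OR (NOT 0 XOR (1 OR 1))) -> 1
  row 7 [0111]: (1 OR (NOT 1 XOR (1 OR 1))) -> 1
  row 8 [1000]: (0 OR (NOT 0 XOR (0 OR 0))) -> 1
  row 9 [1001]: (0 OR (NOT 1 XOR (0 OR 0))) -> 0
  row 10 [1010]: (0 OR (NOT 0 XOR (1 OR 0))) -> 0
  row 11 [1011]: (0 OR (NOT 1 XOR (1 OR 0))) -> 1
  row 12 [1100]: (1 OR (NOT 0 XOR (0 OR 1))) -> 1
  row 13 [1101]: (1 OR (NOT 1 XOR (0 OR 1))) -> 1
  row 14 [1110]: (1 OR (NOT 0 XOR (1 OR 1))) -> 1
  row 15 [1111]: (1 OR (NOT 1 XOR (1 OR 1))) -> 1
Full result column, 4 rows per line (P1,P2 fixed per line; P3,P4 runs 00..11 left to right):
  rows 0-3 [P1,P2=00]: 1001  = hex 9
  rows 4-7 [P1,P2=01]: 1111  = hex F
  rows 8-11 [P1,P2=10]: 1001  = hex 9
  rows 12-15 [P1,P2=11]: 1111  = hex F
Output column (row 0 .. row 15) = 1001111110011111
Output column grouped in 4s = 1001 1111 1001 1111 = 0x9F9F
Convert to decimal digit by digit (value = value*16 + digit):
  9 -> 9
  9*16 + 15 (F) = 159
  159*16 + 9 = 2553
  2553*16 + 15 (F) = 40863
Decimal = 40863

40863


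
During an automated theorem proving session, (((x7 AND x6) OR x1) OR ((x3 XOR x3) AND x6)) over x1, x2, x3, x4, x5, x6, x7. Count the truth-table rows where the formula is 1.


Formula: (((x7 AND x6) OR x1) OR ((x3 XOR x3) AND x6)) over 7 vars (128 rows)
Evaluate each row (x1, x2, x3, x4, x5, x6, x7 as bits, MSB first):
  row 0 [0000000]: (((0 AND 0) OR 0) OR ((0 XOR 0) AND 0)) -> 0
  row 1 [0000001]: (((1 AND 0) OR 0) OR ((0 XOR 0) AND 0)) -> 0
  row 2 [0000010]: (((0 AND 1) OR 0) OR ((0 XOR 0) AND 1)) -> 0
  row 3 [0000011]: (((1 AND 1) OR 0) OR ((0 XOR 0) AND 1)) -> 1
  row 4 [0000100]: (((0 AND 0) OR 0) OR ((0 XOR 0) AND 0)) -> 0
  (every remaining row is evaluated the same way; all 128 results are listed next)
Full result column, 8 rows per line (x1,x2,x3,x4 fixed per line; x5,x6,x7 runs 000..111 left to right):
  rows 0-7 [x1,x2,x3,x4=0000]: 00010001  (ones: 2)
  rows 8-15 [x1,x2,x3,x4=0001]: 00010001  (ones: 2)
  rows 16-23 [x1,x2,x3,x4=0010]: 00010001  (ones: 2)
  rows 24-31 [x1,x2,x3,x4=0011]: 00010001  (ones: 2)
  rows 32-39 [x1,x2,x3,x4=0100]: 00010001  (ones: 2)
  rows 40-47 [x1,x2,x3,x4=0101]: 00010001  (ones: 2)
  rows 48-55 [x1,x2,x3,x4=0110]: 00010001  (ones: 2)
  rows 56-63 [x1,x2,x3,x4=0111]: 00010001  (ones: 2)
  rows 64-71 [x1,x2,x3,x4=1000]: 11111111  (ones: 8)
  rows 72-79 [x1,x2,x3,x4=1001]: 11111111  (ones: 8)
  rows 80-87 [x1,x2,x3,x4=1010]: 11111111  (ones: 8)
  rows 88-95 [x1,x2,x3,x4=1011]: 11111111  (ones: 8)
  rows 96-103 [x1,x2,x3,x4=1100]: 11111111  (ones: 8)
  rows 104-111 [x1,x2,x3,x4=1101]: 11111111  (ones: 8)
  rows 112-119 [x1,x2,x3,x4=1110]: 11111111  (ones: 8)
  rows 120-127 [x1,x2,x3,x4=1111]: 11111111  (ones: 8)
Count of 1-rows = 2+2+2+2+2+2+2+2+8+8+8+8+8+8+8+8 = 80

80


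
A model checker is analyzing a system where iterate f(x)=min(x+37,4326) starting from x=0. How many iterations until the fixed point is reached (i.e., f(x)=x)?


Step 1: x=0, cap=4326, increment=37
Step 2: x grows by 37 each step until capped at 4326; fixed point is x=4326
Step 3: iterations = ceil(4326/37) = 117

117


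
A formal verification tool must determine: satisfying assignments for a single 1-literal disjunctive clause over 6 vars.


Step 1: Total=2^6=64
Step 2: Unsat when all 1 false: 2^5=32
Step 3: Sat=64-32=32

32


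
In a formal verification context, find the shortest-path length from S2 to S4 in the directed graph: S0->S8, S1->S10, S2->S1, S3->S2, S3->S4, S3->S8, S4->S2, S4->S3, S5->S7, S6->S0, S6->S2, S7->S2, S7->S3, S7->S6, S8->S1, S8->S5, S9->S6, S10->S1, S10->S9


BFS layer-by-layer from S2:
  dist 0: {S2}
  dist 1: {S1}
  dist 2: {S10}
  dist 3: {S9}
  dist 4: {S6}
  dist 5: {S0}
  dist 6: {S8}
  dist 7: {S5}
  dist 8: {S7}
  dist 9: {S3}
  dist 10: {S4}
  -> S4 reached at distance 10
Shortest path length = 10

10


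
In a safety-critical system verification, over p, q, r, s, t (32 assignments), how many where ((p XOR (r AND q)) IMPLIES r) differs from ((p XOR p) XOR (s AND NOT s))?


F1 = ((p XOR (r AND q)) IMPLIES r)
F2 = ((p XOR p) XOR (s AND NOT s))
Evaluate both on each of 32 rows (bits = p,q,r,s,t):
  row 0 [00000]: F1=1 F2=0 (differ) -> 1
  row 1 [00001]: F1=1 F2=0 (differ) -> 1
  row 2 [00010]: F1=1 F2=0 (differ) -> 1
  row 3 [00011]: F1=1 F2=0 (differ) -> 1
  row 4 [00100]: F1=1 F2=0 (differ) -> 1
  row 5 [00101]: F1=1 F2=0 (differ) -> 1
  row 6 [00110]: F1=1 F2=0 (differ) -> 1
  row 7 [00111]: F1=1 F2=0 (differ) -> 1
  row 8 [01000]: F1=1 F2=0 (differ) -> 1
  row 9 [01001]: F1=1 F2=0 (differ) -> 1
  row 10 [01010]: F1=1 F2=0 (differ) -> 1
  row 11 [01011]: F1=1 F2=0 (differ) -> 1
  row 12 [01100]: F1=1 F2=0 (differ) -> 1
  row 13 [01101]: F1=1 F2=0 (differ) -> 1
  row 14 [01110]: F1=1 F2=0 (differ) -> 1
  row 15 [01111]: F1=1 F2=0 (differ) -> 1
  row 16 [10000]: F1=0 F2=0 -> 0
  row 17 [10001]: F1=0 F2=0 -> 0
  row 18 [10010]: F1=0 F2=0 -> 0
  row 19 [10011]: F1=0 F2=0 -> 0
  row 20 [10100]: F1=1 F2=0 (differ) -> 1
  row 21 [10101]: F1=1 F2=0 (differ) -> 1
  row 22 [10110]: F1=1 F2=0 (differ) -> 1
  row 23 [10111]: F1=1 F2=0 (differ) -> 1
  row 24 [11000]: F1=0 F2=0 -> 0
  row 25 [11001]: F1=0 F2=0 -> 0
  row 26 [11010]: F1=0 F2=0 -> 0
  row 27 [11011]: F1=0 F2=0 -> 0
  row 28 [11100]: F1=1 F2=0 (differ) -> 1
  row 29 [11101]: F1=1 F2=0 (differ) -> 1
  row 30 [11110]: F1=1 F2=0 (differ) -> 1
  row 31 [11111]: F1=1 F2=0 (differ) -> 1
Full result column, 8 rows per line (p,q fixed per line; r,s,t runs 000..111 left to right):
  rows 0-7 [p,q=00]: 11111111  (ones: 8)
  rows 8-15 [p,q=01]: 11111111  (ones: 8)
  rows 16-23 [p,q=10]: 00001111  (ones: 4)
  rows 24-31 [p,q=11]: 00001111  (ones: 4)
Disagreements = 8+8+4+4 = 24

24


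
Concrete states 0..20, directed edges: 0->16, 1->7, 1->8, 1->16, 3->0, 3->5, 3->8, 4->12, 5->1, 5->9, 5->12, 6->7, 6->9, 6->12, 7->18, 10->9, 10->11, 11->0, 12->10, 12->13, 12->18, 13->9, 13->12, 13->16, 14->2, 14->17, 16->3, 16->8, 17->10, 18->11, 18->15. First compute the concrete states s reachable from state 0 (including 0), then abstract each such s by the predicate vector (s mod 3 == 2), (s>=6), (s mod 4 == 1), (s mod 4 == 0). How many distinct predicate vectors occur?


BFS from 0:
Concrete reachable: {0, 1, 3, 5, 7, 8, 9, 10, 11, 12, 13, 15, 16, 18}
Abstract via predicates (s mod 3 == 2), (s>=6), (s mod 4 == 1), (s mod 4 == 0):
  (0,0,0,0) <- {3}
  (0,0,0,1) <- {0}
  (0,0,1,0) <- {1}
  (0,1,0,0) <- {7, 10, 15, 18}
  (0,1,0,1) <- {12, 16}
  (0,1,1,0) <- {9, 13}
  (1,0,1,0) <- {5}
  (1,1,0,0) <- {11}
  (1,1,0,1) <- {8}
Distinct abstract states = 9

9


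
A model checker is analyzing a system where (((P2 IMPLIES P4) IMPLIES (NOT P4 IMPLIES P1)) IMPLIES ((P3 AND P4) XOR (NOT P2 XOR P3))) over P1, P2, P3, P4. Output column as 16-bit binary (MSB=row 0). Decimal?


Formula: (((P2 IMPLIES P4) IMPLIES (NOT P4 IMPLIES P1)) IMPLIES ((P3 AND P4) XOR (NOT P2 XOR P3))) over P1, P2, P3, P4 (16 rows)
Evaluate each row (bits = P1,P2,P3,P4, MSB first):
  row 0 [0000]: (((0 IMPLIES 0) IMPLIES (NOT 0 IMPLIES 0)) IMPLIES ((0 AND 0) XOR (NOT 0 XOR 0))) -> 1
  row 1 [0001]: (((0 IMPLIES 1) IMPLIES (NOT 1 IMPLIES 0)) IMPLIES ((0 AND 1) XOR (NOT 0 XOR 0))) -> 1
  row 2 [0010]: (((0 IMPLIES 0) IMPLIES (NOT 0 IMPLIES 0)) IMPLIES ((1 AND 0) XOR (NOT 0 XOR 1))) -> 1
  row 3 [0011]: (((0 IMPLIES 1) IMPLIES (NOT 1 IMPLIES 0)) IMPLIES ((1 AND 1) XOR (NOT 0 XOR 1))) -> 1
  row 4 [0100]: (((1 IMPLIES 0) IMPLIES (NOT 0 IMPLIES 0)) IMPLIES ((0 AND 0) XOR (NOT 1 XOR 0))) -> 0
  row 5 [0101]: (((1 IMPLIES 1) IMPLIES (NOT 1 IMPLIES 0)) IMPLIES ((0 AND 1) XOR (NOT 1 XOR 0))) -> 0
  row 6 [0110]: (((1 IMPLIES 0) IMPLIES (NOT 0 IMPLIES 0)) IMPLIES ((1 AND 0) XOR (NOT 1 XOR 1))) -> 1
  row 7 [0111]: (((1 IMPLIES 1) IMPLIES (NOT 1 IMPLIES 0)) IMPLIES ((1 AND 1) XOR (NOT 1 XOR 1))) -> 0
  row 8 [1000]: (((0 IMPLIES 0) IMPLIES (NOT 0 IMPLIES 1)) IMPLIES ((0 AND 0) XOR (NOT 0 XOR 0))) -> 1
  row 9 [1001]: (((0 IMPLIES 1) IMPLIES (NOT 1 IMPLIES 1)) IMPLIES ((0 AND 1) XOR (NOT 0 XOR 0))) -> 1
  row 10 [1010]: (((0 IMPLIES 0) IMPLIES (NOT 0 IMPLIES 1)) IMPLIES ((1 AND 0) XOR (NOT 0 XOR 1))) -> 0
  row 11 [1011]: (((0 IMPLIES 1) IMPLIES (NOT 1 IMPLIES 1)) IMPLIES ((1 AND 1) XOR (NOT 0 XOR 1))) -> 1
  row 12 [1100]: (((1 IMPLIES 0) IMPLIES (NOT 0 IMPLIES 1)) IMPLIES ((0 AND 0) XOR (NOT 1 XOR 0))) -> 0
  row 13 [1101]: (((1 IMPLIES 1) IMPLIES (NOT 1 IMPLIES 1)) IMPLIES ((0 AND 1) XOR (NOT 1 XOR 0))) -> 0
  row 14 [1110]: (((1 IMPLIES 0) IMPLIES (NOT 0 IMPLIES 1)) IMPLIES ((1 AND 0) XOR (NOT 1 XOR 1))) -> 1
  row 15 [1111]: (((1 IMPLIES 1) IMPLIES (NOT 1 IMPLIES 1)) IMPLIES ((1 AND 1) XOR (NOT 1 XOR 1))) -> 0
Full result column, 4 rows per line (P1,P2 fixed per line; P3,P4 runs 00..11 left to right):
  rows 0-3 [P1,P2=00]: 1111  = hex F
  rows 4-7 [P1,P2=01]: 0010  = hex 2
  rows 8-11 [P1,P2=10]: 1101  = hex D
  rows 12-15 [P1,P2=11]: 0010  = hex 2
Output column (row 0 .. row 15) = 1111001011010010
Output column grouped in 4s = 1111 0010 1101 0010 = 0xF2D2
Convert to decimal digit by digit (value = value*16 + digit):
  F -> 15
  15*16 + 2 = 242
  242*16 + 13 (D) = 3885
  3885*16 + 2 = 62162
Decimal = 62162

62162
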